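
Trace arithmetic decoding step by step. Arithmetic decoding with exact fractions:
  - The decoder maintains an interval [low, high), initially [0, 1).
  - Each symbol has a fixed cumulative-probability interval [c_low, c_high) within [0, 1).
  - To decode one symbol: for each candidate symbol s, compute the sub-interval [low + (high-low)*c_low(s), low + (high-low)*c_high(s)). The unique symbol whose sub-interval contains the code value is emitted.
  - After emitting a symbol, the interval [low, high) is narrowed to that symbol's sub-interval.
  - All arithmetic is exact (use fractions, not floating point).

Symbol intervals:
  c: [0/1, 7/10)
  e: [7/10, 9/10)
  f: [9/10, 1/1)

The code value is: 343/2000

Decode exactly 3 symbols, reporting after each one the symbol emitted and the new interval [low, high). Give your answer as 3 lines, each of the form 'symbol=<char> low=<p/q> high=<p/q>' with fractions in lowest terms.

Step 1: interval [0/1, 1/1), width = 1/1 - 0/1 = 1/1
  'c': [0/1 + 1/1*0/1, 0/1 + 1/1*7/10) = [0/1, 7/10) <- contains code 343/2000
  'e': [0/1 + 1/1*7/10, 0/1 + 1/1*9/10) = [7/10, 9/10)
  'f': [0/1 + 1/1*9/10, 0/1 + 1/1*1/1) = [9/10, 1/1)
  emit 'c', narrow to [0/1, 7/10)
Step 2: interval [0/1, 7/10), width = 7/10 - 0/1 = 7/10
  'c': [0/1 + 7/10*0/1, 0/1 + 7/10*7/10) = [0/1, 49/100) <- contains code 343/2000
  'e': [0/1 + 7/10*7/10, 0/1 + 7/10*9/10) = [49/100, 63/100)
  'f': [0/1 + 7/10*9/10, 0/1 + 7/10*1/1) = [63/100, 7/10)
  emit 'c', narrow to [0/1, 49/100)
Step 3: interval [0/1, 49/100), width = 49/100 - 0/1 = 49/100
  'c': [0/1 + 49/100*0/1, 0/1 + 49/100*7/10) = [0/1, 343/1000) <- contains code 343/2000
  'e': [0/1 + 49/100*7/10, 0/1 + 49/100*9/10) = [343/1000, 441/1000)
  'f': [0/1 + 49/100*9/10, 0/1 + 49/100*1/1) = [441/1000, 49/100)
  emit 'c', narrow to [0/1, 343/1000)

Answer: symbol=c low=0/1 high=7/10
symbol=c low=0/1 high=49/100
symbol=c low=0/1 high=343/1000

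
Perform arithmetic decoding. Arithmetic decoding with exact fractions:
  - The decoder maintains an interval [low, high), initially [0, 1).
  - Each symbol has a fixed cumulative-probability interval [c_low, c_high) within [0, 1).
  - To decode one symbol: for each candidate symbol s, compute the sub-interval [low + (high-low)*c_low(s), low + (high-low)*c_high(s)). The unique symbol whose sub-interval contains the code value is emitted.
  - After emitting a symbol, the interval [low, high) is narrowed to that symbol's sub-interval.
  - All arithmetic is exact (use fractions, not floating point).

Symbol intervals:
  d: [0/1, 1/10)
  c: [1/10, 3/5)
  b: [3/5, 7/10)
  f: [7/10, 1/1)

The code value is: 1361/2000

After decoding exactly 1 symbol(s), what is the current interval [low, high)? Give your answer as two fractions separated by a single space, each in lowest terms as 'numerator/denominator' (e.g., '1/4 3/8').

Step 1: interval [0/1, 1/1), width = 1/1 - 0/1 = 1/1
  'd': [0/1 + 1/1*0/1, 0/1 + 1/1*1/10) = [0/1, 1/10)
  'c': [0/1 + 1/1*1/10, 0/1 + 1/1*3/5) = [1/10, 3/5)
  'b': [0/1 + 1/1*3/5, 0/1 + 1/1*7/10) = [3/5, 7/10) <- contains code 1361/2000
  'f': [0/1 + 1/1*7/10, 0/1 + 1/1*1/1) = [7/10, 1/1)
  emit 'b', narrow to [3/5, 7/10)

Answer: 3/5 7/10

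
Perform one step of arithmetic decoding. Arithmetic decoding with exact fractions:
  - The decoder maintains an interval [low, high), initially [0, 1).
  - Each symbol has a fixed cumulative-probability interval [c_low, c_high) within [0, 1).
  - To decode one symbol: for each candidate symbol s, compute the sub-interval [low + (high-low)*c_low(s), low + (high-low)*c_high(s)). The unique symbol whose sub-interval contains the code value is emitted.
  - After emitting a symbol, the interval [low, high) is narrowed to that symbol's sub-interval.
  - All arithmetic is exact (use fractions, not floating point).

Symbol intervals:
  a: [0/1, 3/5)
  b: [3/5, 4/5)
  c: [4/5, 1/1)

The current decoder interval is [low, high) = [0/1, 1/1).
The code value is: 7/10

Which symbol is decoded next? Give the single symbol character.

Interval width = high − low = 1/1 − 0/1 = 1/1
Scaled code = (code − low) / width = (7/10 − 0/1) / 1/1 = 7/10
  a: [0/1, 3/5) 
  b: [3/5, 4/5) ← scaled code falls here ✓
  c: [4/5, 1/1) 

Answer: b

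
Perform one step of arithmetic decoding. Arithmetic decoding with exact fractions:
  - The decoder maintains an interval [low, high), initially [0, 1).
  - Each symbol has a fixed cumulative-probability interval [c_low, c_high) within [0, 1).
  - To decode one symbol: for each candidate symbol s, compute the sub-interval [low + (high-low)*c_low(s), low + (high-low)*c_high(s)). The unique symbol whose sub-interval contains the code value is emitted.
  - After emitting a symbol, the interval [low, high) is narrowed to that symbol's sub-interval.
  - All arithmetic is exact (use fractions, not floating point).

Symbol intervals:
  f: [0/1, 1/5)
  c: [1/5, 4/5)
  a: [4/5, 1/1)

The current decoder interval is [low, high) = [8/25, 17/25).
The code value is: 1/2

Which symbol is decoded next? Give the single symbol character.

Answer: c

Derivation:
Interval width = high − low = 17/25 − 8/25 = 9/25
Scaled code = (code − low) / width = (1/2 − 8/25) / 9/25 = 1/2
  f: [0/1, 1/5) 
  c: [1/5, 4/5) ← scaled code falls here ✓
  a: [4/5, 1/1) 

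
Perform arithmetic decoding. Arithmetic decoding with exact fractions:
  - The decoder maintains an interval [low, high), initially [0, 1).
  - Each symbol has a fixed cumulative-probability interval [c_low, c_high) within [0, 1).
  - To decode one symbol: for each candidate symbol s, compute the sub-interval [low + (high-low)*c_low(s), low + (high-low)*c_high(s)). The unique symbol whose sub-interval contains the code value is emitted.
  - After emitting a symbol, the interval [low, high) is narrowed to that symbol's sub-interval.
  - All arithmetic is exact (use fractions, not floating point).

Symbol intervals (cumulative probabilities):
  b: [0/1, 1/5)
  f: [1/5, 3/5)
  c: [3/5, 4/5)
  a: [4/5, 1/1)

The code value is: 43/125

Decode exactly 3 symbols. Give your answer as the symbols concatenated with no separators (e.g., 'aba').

Step 1: interval [0/1, 1/1), width = 1/1 - 0/1 = 1/1
  'b': [0/1 + 1/1*0/1, 0/1 + 1/1*1/5) = [0/1, 1/5)
  'f': [0/1 + 1/1*1/5, 0/1 + 1/1*3/5) = [1/5, 3/5) <- contains code 43/125
  'c': [0/1 + 1/1*3/5, 0/1 + 1/1*4/5) = [3/5, 4/5)
  'a': [0/1 + 1/1*4/5, 0/1 + 1/1*1/1) = [4/5, 1/1)
  emit 'f', narrow to [1/5, 3/5)
Step 2: interval [1/5, 3/5), width = 3/5 - 1/5 = 2/5
  'b': [1/5 + 2/5*0/1, 1/5 + 2/5*1/5) = [1/5, 7/25)
  'f': [1/5 + 2/5*1/5, 1/5 + 2/5*3/5) = [7/25, 11/25) <- contains code 43/125
  'c': [1/5 + 2/5*3/5, 1/5 + 2/5*4/5) = [11/25, 13/25)
  'a': [1/5 + 2/5*4/5, 1/5 + 2/5*1/1) = [13/25, 3/5)
  emit 'f', narrow to [7/25, 11/25)
Step 3: interval [7/25, 11/25), width = 11/25 - 7/25 = 4/25
  'b': [7/25 + 4/25*0/1, 7/25 + 4/25*1/5) = [7/25, 39/125)
  'f': [7/25 + 4/25*1/5, 7/25 + 4/25*3/5) = [39/125, 47/125) <- contains code 43/125
  'c': [7/25 + 4/25*3/5, 7/25 + 4/25*4/5) = [47/125, 51/125)
  'a': [7/25 + 4/25*4/5, 7/25 + 4/25*1/1) = [51/125, 11/25)
  emit 'f', narrow to [39/125, 47/125)

Answer: fff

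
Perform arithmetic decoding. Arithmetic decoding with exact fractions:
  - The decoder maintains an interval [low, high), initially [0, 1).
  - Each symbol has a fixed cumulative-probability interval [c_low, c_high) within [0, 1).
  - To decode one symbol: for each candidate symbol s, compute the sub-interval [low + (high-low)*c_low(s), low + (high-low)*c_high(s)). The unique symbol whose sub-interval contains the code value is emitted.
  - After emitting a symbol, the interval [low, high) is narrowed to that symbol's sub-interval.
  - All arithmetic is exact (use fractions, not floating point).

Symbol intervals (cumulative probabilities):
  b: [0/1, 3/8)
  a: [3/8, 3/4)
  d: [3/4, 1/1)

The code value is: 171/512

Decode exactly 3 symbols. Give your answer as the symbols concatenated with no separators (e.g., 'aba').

Answer: bda

Derivation:
Step 1: interval [0/1, 1/1), width = 1/1 - 0/1 = 1/1
  'b': [0/1 + 1/1*0/1, 0/1 + 1/1*3/8) = [0/1, 3/8) <- contains code 171/512
  'a': [0/1 + 1/1*3/8, 0/1 + 1/1*3/4) = [3/8, 3/4)
  'd': [0/1 + 1/1*3/4, 0/1 + 1/1*1/1) = [3/4, 1/1)
  emit 'b', narrow to [0/1, 3/8)
Step 2: interval [0/1, 3/8), width = 3/8 - 0/1 = 3/8
  'b': [0/1 + 3/8*0/1, 0/1 + 3/8*3/8) = [0/1, 9/64)
  'a': [0/1 + 3/8*3/8, 0/1 + 3/8*3/4) = [9/64, 9/32)
  'd': [0/1 + 3/8*3/4, 0/1 + 3/8*1/1) = [9/32, 3/8) <- contains code 171/512
  emit 'd', narrow to [9/32, 3/8)
Step 3: interval [9/32, 3/8), width = 3/8 - 9/32 = 3/32
  'b': [9/32 + 3/32*0/1, 9/32 + 3/32*3/8) = [9/32, 81/256)
  'a': [9/32 + 3/32*3/8, 9/32 + 3/32*3/4) = [81/256, 45/128) <- contains code 171/512
  'd': [9/32 + 3/32*3/4, 9/32 + 3/32*1/1) = [45/128, 3/8)
  emit 'a', narrow to [81/256, 45/128)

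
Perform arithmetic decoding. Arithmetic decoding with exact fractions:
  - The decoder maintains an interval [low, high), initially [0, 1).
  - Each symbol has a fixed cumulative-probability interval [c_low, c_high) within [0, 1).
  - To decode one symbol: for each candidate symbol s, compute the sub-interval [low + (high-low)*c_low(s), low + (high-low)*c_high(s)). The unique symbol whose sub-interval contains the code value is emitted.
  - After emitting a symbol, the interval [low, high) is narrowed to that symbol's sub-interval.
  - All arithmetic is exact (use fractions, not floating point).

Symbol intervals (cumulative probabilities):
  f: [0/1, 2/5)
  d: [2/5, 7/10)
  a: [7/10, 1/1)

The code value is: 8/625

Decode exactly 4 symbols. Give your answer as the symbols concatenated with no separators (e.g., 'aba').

Step 1: interval [0/1, 1/1), width = 1/1 - 0/1 = 1/1
  'f': [0/1 + 1/1*0/1, 0/1 + 1/1*2/5) = [0/1, 2/5) <- contains code 8/625
  'd': [0/1 + 1/1*2/5, 0/1 + 1/1*7/10) = [2/5, 7/10)
  'a': [0/1 + 1/1*7/10, 0/1 + 1/1*1/1) = [7/10, 1/1)
  emit 'f', narrow to [0/1, 2/5)
Step 2: interval [0/1, 2/5), width = 2/5 - 0/1 = 2/5
  'f': [0/1 + 2/5*0/1, 0/1 + 2/5*2/5) = [0/1, 4/25) <- contains code 8/625
  'd': [0/1 + 2/5*2/5, 0/1 + 2/5*7/10) = [4/25, 7/25)
  'a': [0/1 + 2/5*7/10, 0/1 + 2/5*1/1) = [7/25, 2/5)
  emit 'f', narrow to [0/1, 4/25)
Step 3: interval [0/1, 4/25), width = 4/25 - 0/1 = 4/25
  'f': [0/1 + 4/25*0/1, 0/1 + 4/25*2/5) = [0/1, 8/125) <- contains code 8/625
  'd': [0/1 + 4/25*2/5, 0/1 + 4/25*7/10) = [8/125, 14/125)
  'a': [0/1 + 4/25*7/10, 0/1 + 4/25*1/1) = [14/125, 4/25)
  emit 'f', narrow to [0/1, 8/125)
Step 4: interval [0/1, 8/125), width = 8/125 - 0/1 = 8/125
  'f': [0/1 + 8/125*0/1, 0/1 + 8/125*2/5) = [0/1, 16/625) <- contains code 8/625
  'd': [0/1 + 8/125*2/5, 0/1 + 8/125*7/10) = [16/625, 28/625)
  'a': [0/1 + 8/125*7/10, 0/1 + 8/125*1/1) = [28/625, 8/125)
  emit 'f', narrow to [0/1, 16/625)

Answer: ffff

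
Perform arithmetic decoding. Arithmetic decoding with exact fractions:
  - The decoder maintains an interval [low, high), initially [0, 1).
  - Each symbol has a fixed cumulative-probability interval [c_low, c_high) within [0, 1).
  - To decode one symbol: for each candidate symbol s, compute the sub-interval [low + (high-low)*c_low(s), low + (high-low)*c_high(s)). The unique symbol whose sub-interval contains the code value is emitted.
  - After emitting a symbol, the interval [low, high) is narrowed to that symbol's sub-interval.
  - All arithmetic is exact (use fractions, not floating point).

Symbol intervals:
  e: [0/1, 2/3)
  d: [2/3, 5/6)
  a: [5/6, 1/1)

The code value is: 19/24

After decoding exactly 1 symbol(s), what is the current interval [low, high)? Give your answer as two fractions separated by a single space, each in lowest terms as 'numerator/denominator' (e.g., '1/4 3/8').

Answer: 2/3 5/6

Derivation:
Step 1: interval [0/1, 1/1), width = 1/1 - 0/1 = 1/1
  'e': [0/1 + 1/1*0/1, 0/1 + 1/1*2/3) = [0/1, 2/3)
  'd': [0/1 + 1/1*2/3, 0/1 + 1/1*5/6) = [2/3, 5/6) <- contains code 19/24
  'a': [0/1 + 1/1*5/6, 0/1 + 1/1*1/1) = [5/6, 1/1)
  emit 'd', narrow to [2/3, 5/6)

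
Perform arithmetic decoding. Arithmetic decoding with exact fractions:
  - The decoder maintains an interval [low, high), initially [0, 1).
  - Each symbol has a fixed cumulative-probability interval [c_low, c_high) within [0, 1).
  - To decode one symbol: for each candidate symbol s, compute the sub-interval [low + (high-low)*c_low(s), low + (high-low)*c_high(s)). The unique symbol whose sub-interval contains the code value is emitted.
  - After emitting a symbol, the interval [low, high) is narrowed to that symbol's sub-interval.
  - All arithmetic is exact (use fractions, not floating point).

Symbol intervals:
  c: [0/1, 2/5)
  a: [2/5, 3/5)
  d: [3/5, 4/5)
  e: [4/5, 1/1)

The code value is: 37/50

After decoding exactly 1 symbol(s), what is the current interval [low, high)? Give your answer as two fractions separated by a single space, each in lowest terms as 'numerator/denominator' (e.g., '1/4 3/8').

Step 1: interval [0/1, 1/1), width = 1/1 - 0/1 = 1/1
  'c': [0/1 + 1/1*0/1, 0/1 + 1/1*2/5) = [0/1, 2/5)
  'a': [0/1 + 1/1*2/5, 0/1 + 1/1*3/5) = [2/5, 3/5)
  'd': [0/1 + 1/1*3/5, 0/1 + 1/1*4/5) = [3/5, 4/5) <- contains code 37/50
  'e': [0/1 + 1/1*4/5, 0/1 + 1/1*1/1) = [4/5, 1/1)
  emit 'd', narrow to [3/5, 4/5)

Answer: 3/5 4/5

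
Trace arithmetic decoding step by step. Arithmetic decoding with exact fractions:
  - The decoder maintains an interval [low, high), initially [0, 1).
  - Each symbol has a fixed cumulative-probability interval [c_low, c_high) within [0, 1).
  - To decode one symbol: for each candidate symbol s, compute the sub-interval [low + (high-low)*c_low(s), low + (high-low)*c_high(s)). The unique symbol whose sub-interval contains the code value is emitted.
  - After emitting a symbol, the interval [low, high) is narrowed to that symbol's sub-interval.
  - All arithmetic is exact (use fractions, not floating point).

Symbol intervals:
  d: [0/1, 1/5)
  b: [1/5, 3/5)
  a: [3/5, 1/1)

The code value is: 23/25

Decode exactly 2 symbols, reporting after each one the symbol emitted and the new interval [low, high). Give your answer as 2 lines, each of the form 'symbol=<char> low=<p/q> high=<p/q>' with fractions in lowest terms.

Step 1: interval [0/1, 1/1), width = 1/1 - 0/1 = 1/1
  'd': [0/1 + 1/1*0/1, 0/1 + 1/1*1/5) = [0/1, 1/5)
  'b': [0/1 + 1/1*1/5, 0/1 + 1/1*3/5) = [1/5, 3/5)
  'a': [0/1 + 1/1*3/5, 0/1 + 1/1*1/1) = [3/5, 1/1) <- contains code 23/25
  emit 'a', narrow to [3/5, 1/1)
Step 2: interval [3/5, 1/1), width = 1/1 - 3/5 = 2/5
  'd': [3/5 + 2/5*0/1, 3/5 + 2/5*1/5) = [3/5, 17/25)
  'b': [3/5 + 2/5*1/5, 3/5 + 2/5*3/5) = [17/25, 21/25)
  'a': [3/5 + 2/5*3/5, 3/5 + 2/5*1/1) = [21/25, 1/1) <- contains code 23/25
  emit 'a', narrow to [21/25, 1/1)

Answer: symbol=a low=3/5 high=1/1
symbol=a low=21/25 high=1/1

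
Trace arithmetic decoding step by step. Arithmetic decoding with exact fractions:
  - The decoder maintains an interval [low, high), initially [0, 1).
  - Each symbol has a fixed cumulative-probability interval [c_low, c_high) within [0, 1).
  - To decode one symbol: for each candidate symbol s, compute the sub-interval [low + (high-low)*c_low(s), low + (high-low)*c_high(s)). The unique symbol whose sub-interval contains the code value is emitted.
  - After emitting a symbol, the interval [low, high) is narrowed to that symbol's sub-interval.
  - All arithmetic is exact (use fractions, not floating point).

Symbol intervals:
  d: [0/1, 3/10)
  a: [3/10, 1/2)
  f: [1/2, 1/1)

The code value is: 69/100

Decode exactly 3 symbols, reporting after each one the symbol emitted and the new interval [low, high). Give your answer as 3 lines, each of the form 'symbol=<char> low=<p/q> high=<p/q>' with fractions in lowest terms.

Answer: symbol=f low=1/2 high=1/1
symbol=a low=13/20 high=3/4
symbol=a low=17/25 high=7/10

Derivation:
Step 1: interval [0/1, 1/1), width = 1/1 - 0/1 = 1/1
  'd': [0/1 + 1/1*0/1, 0/1 + 1/1*3/10) = [0/1, 3/10)
  'a': [0/1 + 1/1*3/10, 0/1 + 1/1*1/2) = [3/10, 1/2)
  'f': [0/1 + 1/1*1/2, 0/1 + 1/1*1/1) = [1/2, 1/1) <- contains code 69/100
  emit 'f', narrow to [1/2, 1/1)
Step 2: interval [1/2, 1/1), width = 1/1 - 1/2 = 1/2
  'd': [1/2 + 1/2*0/1, 1/2 + 1/2*3/10) = [1/2, 13/20)
  'a': [1/2 + 1/2*3/10, 1/2 + 1/2*1/2) = [13/20, 3/4) <- contains code 69/100
  'f': [1/2 + 1/2*1/2, 1/2 + 1/2*1/1) = [3/4, 1/1)
  emit 'a', narrow to [13/20, 3/4)
Step 3: interval [13/20, 3/4), width = 3/4 - 13/20 = 1/10
  'd': [13/20 + 1/10*0/1, 13/20 + 1/10*3/10) = [13/20, 17/25)
  'a': [13/20 + 1/10*3/10, 13/20 + 1/10*1/2) = [17/25, 7/10) <- contains code 69/100
  'f': [13/20 + 1/10*1/2, 13/20 + 1/10*1/1) = [7/10, 3/4)
  emit 'a', narrow to [17/25, 7/10)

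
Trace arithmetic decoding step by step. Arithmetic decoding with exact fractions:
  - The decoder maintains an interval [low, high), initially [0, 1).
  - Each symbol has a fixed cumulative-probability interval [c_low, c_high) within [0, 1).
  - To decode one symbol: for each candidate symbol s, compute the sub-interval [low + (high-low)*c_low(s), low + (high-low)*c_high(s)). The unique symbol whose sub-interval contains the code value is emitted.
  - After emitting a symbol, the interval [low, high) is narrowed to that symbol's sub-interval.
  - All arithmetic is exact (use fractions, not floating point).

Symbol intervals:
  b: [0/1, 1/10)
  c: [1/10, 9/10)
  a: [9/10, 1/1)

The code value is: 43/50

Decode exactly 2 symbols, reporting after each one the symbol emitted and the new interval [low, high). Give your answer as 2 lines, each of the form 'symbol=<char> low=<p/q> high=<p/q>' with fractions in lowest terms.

Answer: symbol=c low=1/10 high=9/10
symbol=a low=41/50 high=9/10

Derivation:
Step 1: interval [0/1, 1/1), width = 1/1 - 0/1 = 1/1
  'b': [0/1 + 1/1*0/1, 0/1 + 1/1*1/10) = [0/1, 1/10)
  'c': [0/1 + 1/1*1/10, 0/1 + 1/1*9/10) = [1/10, 9/10) <- contains code 43/50
  'a': [0/1 + 1/1*9/10, 0/1 + 1/1*1/1) = [9/10, 1/1)
  emit 'c', narrow to [1/10, 9/10)
Step 2: interval [1/10, 9/10), width = 9/10 - 1/10 = 4/5
  'b': [1/10 + 4/5*0/1, 1/10 + 4/5*1/10) = [1/10, 9/50)
  'c': [1/10 + 4/5*1/10, 1/10 + 4/5*9/10) = [9/50, 41/50)
  'a': [1/10 + 4/5*9/10, 1/10 + 4/5*1/1) = [41/50, 9/10) <- contains code 43/50
  emit 'a', narrow to [41/50, 9/10)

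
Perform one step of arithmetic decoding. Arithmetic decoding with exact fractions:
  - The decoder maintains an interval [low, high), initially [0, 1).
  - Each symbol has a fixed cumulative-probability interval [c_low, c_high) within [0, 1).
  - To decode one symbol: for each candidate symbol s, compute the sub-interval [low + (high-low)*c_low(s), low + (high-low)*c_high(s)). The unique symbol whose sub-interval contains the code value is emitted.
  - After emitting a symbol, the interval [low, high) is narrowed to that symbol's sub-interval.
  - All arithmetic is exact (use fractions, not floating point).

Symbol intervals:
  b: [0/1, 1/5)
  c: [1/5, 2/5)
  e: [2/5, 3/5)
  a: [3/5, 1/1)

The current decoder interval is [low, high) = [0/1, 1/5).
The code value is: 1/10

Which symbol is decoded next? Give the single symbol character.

Answer: e

Derivation:
Interval width = high − low = 1/5 − 0/1 = 1/5
Scaled code = (code − low) / width = (1/10 − 0/1) / 1/5 = 1/2
  b: [0/1, 1/5) 
  c: [1/5, 2/5) 
  e: [2/5, 3/5) ← scaled code falls here ✓
  a: [3/5, 1/1) 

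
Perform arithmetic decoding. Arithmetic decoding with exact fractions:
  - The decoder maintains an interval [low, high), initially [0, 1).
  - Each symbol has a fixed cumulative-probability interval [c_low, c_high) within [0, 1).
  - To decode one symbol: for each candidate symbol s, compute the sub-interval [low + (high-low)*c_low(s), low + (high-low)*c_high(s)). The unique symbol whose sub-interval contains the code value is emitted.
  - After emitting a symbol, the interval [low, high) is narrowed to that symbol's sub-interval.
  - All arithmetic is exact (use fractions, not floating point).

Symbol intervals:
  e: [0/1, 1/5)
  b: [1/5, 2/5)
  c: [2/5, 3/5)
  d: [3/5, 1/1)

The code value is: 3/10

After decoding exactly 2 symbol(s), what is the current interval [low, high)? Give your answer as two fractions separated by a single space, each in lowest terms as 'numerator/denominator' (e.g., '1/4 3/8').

Step 1: interval [0/1, 1/1), width = 1/1 - 0/1 = 1/1
  'e': [0/1 + 1/1*0/1, 0/1 + 1/1*1/5) = [0/1, 1/5)
  'b': [0/1 + 1/1*1/5, 0/1 + 1/1*2/5) = [1/5, 2/5) <- contains code 3/10
  'c': [0/1 + 1/1*2/5, 0/1 + 1/1*3/5) = [2/5, 3/5)
  'd': [0/1 + 1/1*3/5, 0/1 + 1/1*1/1) = [3/5, 1/1)
  emit 'b', narrow to [1/5, 2/5)
Step 2: interval [1/5, 2/5), width = 2/5 - 1/5 = 1/5
  'e': [1/5 + 1/5*0/1, 1/5 + 1/5*1/5) = [1/5, 6/25)
  'b': [1/5 + 1/5*1/5, 1/5 + 1/5*2/5) = [6/25, 7/25)
  'c': [1/5 + 1/5*2/5, 1/5 + 1/5*3/5) = [7/25, 8/25) <- contains code 3/10
  'd': [1/5 + 1/5*3/5, 1/5 + 1/5*1/1) = [8/25, 2/5)
  emit 'c', narrow to [7/25, 8/25)

Answer: 7/25 8/25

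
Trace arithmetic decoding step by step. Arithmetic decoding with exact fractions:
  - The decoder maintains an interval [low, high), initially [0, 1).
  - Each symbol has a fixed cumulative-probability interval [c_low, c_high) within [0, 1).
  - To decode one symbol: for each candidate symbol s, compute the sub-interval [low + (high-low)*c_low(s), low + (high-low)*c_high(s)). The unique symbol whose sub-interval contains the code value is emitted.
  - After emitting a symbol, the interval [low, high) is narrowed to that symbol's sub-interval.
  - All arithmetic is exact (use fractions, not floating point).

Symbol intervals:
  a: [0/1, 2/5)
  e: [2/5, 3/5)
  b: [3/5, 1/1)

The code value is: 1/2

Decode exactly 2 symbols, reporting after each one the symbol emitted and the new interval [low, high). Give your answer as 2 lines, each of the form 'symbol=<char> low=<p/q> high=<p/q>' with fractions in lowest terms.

Step 1: interval [0/1, 1/1), width = 1/1 - 0/1 = 1/1
  'a': [0/1 + 1/1*0/1, 0/1 + 1/1*2/5) = [0/1, 2/5)
  'e': [0/1 + 1/1*2/5, 0/1 + 1/1*3/5) = [2/5, 3/5) <- contains code 1/2
  'b': [0/1 + 1/1*3/5, 0/1 + 1/1*1/1) = [3/5, 1/1)
  emit 'e', narrow to [2/5, 3/5)
Step 2: interval [2/5, 3/5), width = 3/5 - 2/5 = 1/5
  'a': [2/5 + 1/5*0/1, 2/5 + 1/5*2/5) = [2/5, 12/25)
  'e': [2/5 + 1/5*2/5, 2/5 + 1/5*3/5) = [12/25, 13/25) <- contains code 1/2
  'b': [2/5 + 1/5*3/5, 2/5 + 1/5*1/1) = [13/25, 3/5)
  emit 'e', narrow to [12/25, 13/25)

Answer: symbol=e low=2/5 high=3/5
symbol=e low=12/25 high=13/25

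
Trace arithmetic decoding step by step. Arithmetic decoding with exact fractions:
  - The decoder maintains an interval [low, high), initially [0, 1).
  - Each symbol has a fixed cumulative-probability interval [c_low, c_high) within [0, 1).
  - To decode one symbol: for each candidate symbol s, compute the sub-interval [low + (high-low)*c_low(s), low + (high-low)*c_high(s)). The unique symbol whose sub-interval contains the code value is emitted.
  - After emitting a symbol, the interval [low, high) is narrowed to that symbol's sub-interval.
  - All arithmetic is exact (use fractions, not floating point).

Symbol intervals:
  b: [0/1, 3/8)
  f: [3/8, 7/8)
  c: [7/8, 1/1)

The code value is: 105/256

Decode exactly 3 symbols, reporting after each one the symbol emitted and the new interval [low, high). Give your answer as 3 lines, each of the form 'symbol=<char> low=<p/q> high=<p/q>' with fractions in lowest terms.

Step 1: interval [0/1, 1/1), width = 1/1 - 0/1 = 1/1
  'b': [0/1 + 1/1*0/1, 0/1 + 1/1*3/8) = [0/1, 3/8)
  'f': [0/1 + 1/1*3/8, 0/1 + 1/1*7/8) = [3/8, 7/8) <- contains code 105/256
  'c': [0/1 + 1/1*7/8, 0/1 + 1/1*1/1) = [7/8, 1/1)
  emit 'f', narrow to [3/8, 7/8)
Step 2: interval [3/8, 7/8), width = 7/8 - 3/8 = 1/2
  'b': [3/8 + 1/2*0/1, 3/8 + 1/2*3/8) = [3/8, 9/16) <- contains code 105/256
  'f': [3/8 + 1/2*3/8, 3/8 + 1/2*7/8) = [9/16, 13/16)
  'c': [3/8 + 1/2*7/8, 3/8 + 1/2*1/1) = [13/16, 7/8)
  emit 'b', narrow to [3/8, 9/16)
Step 3: interval [3/8, 9/16), width = 9/16 - 3/8 = 3/16
  'b': [3/8 + 3/16*0/1, 3/8 + 3/16*3/8) = [3/8, 57/128) <- contains code 105/256
  'f': [3/8 + 3/16*3/8, 3/8 + 3/16*7/8) = [57/128, 69/128)
  'c': [3/8 + 3/16*7/8, 3/8 + 3/16*1/1) = [69/128, 9/16)
  emit 'b', narrow to [3/8, 57/128)

Answer: symbol=f low=3/8 high=7/8
symbol=b low=3/8 high=9/16
symbol=b low=3/8 high=57/128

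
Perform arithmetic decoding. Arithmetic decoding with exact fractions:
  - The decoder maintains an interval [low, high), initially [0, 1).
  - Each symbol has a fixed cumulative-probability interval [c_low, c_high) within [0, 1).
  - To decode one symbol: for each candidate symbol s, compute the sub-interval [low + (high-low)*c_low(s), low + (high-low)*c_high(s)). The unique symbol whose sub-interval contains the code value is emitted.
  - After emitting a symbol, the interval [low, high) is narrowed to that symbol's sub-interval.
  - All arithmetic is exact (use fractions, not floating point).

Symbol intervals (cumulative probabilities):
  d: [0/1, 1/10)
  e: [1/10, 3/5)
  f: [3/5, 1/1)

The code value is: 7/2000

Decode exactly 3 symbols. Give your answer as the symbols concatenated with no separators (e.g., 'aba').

Step 1: interval [0/1, 1/1), width = 1/1 - 0/1 = 1/1
  'd': [0/1 + 1/1*0/1, 0/1 + 1/1*1/10) = [0/1, 1/10) <- contains code 7/2000
  'e': [0/1 + 1/1*1/10, 0/1 + 1/1*3/5) = [1/10, 3/5)
  'f': [0/1 + 1/1*3/5, 0/1 + 1/1*1/1) = [3/5, 1/1)
  emit 'd', narrow to [0/1, 1/10)
Step 2: interval [0/1, 1/10), width = 1/10 - 0/1 = 1/10
  'd': [0/1 + 1/10*0/1, 0/1 + 1/10*1/10) = [0/1, 1/100) <- contains code 7/2000
  'e': [0/1 + 1/10*1/10, 0/1 + 1/10*3/5) = [1/100, 3/50)
  'f': [0/1 + 1/10*3/5, 0/1 + 1/10*1/1) = [3/50, 1/10)
  emit 'd', narrow to [0/1, 1/100)
Step 3: interval [0/1, 1/100), width = 1/100 - 0/1 = 1/100
  'd': [0/1 + 1/100*0/1, 0/1 + 1/100*1/10) = [0/1, 1/1000)
  'e': [0/1 + 1/100*1/10, 0/1 + 1/100*3/5) = [1/1000, 3/500) <- contains code 7/2000
  'f': [0/1 + 1/100*3/5, 0/1 + 1/100*1/1) = [3/500, 1/100)
  emit 'e', narrow to [1/1000, 3/500)

Answer: dde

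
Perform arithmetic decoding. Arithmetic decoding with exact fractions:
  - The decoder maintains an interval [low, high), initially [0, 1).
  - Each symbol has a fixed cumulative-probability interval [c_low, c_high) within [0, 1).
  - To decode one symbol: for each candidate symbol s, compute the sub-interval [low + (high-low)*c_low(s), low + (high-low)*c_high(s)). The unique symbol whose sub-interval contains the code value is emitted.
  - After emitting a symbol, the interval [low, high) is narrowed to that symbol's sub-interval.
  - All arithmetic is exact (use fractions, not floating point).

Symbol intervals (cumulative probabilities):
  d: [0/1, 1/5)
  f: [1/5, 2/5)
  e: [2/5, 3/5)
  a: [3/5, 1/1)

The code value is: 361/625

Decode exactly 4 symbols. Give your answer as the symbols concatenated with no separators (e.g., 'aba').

Answer: eaaf

Derivation:
Step 1: interval [0/1, 1/1), width = 1/1 - 0/1 = 1/1
  'd': [0/1 + 1/1*0/1, 0/1 + 1/1*1/5) = [0/1, 1/5)
  'f': [0/1 + 1/1*1/5, 0/1 + 1/1*2/5) = [1/5, 2/5)
  'e': [0/1 + 1/1*2/5, 0/1 + 1/1*3/5) = [2/5, 3/5) <- contains code 361/625
  'a': [0/1 + 1/1*3/5, 0/1 + 1/1*1/1) = [3/5, 1/1)
  emit 'e', narrow to [2/5, 3/5)
Step 2: interval [2/5, 3/5), width = 3/5 - 2/5 = 1/5
  'd': [2/5 + 1/5*0/1, 2/5 + 1/5*1/5) = [2/5, 11/25)
  'f': [2/5 + 1/5*1/5, 2/5 + 1/5*2/5) = [11/25, 12/25)
  'e': [2/5 + 1/5*2/5, 2/5 + 1/5*3/5) = [12/25, 13/25)
  'a': [2/5 + 1/5*3/5, 2/5 + 1/5*1/1) = [13/25, 3/5) <- contains code 361/625
  emit 'a', narrow to [13/25, 3/5)
Step 3: interval [13/25, 3/5), width = 3/5 - 13/25 = 2/25
  'd': [13/25 + 2/25*0/1, 13/25 + 2/25*1/5) = [13/25, 67/125)
  'f': [13/25 + 2/25*1/5, 13/25 + 2/25*2/5) = [67/125, 69/125)
  'e': [13/25 + 2/25*2/5, 13/25 + 2/25*3/5) = [69/125, 71/125)
  'a': [13/25 + 2/25*3/5, 13/25 + 2/25*1/1) = [71/125, 3/5) <- contains code 361/625
  emit 'a', narrow to [71/125, 3/5)
Step 4: interval [71/125, 3/5), width = 3/5 - 71/125 = 4/125
  'd': [71/125 + 4/125*0/1, 71/125 + 4/125*1/5) = [71/125, 359/625)
  'f': [71/125 + 4/125*1/5, 71/125 + 4/125*2/5) = [359/625, 363/625) <- contains code 361/625
  'e': [71/125 + 4/125*2/5, 71/125 + 4/125*3/5) = [363/625, 367/625)
  'a': [71/125 + 4/125*3/5, 71/125 + 4/125*1/1) = [367/625, 3/5)
  emit 'f', narrow to [359/625, 363/625)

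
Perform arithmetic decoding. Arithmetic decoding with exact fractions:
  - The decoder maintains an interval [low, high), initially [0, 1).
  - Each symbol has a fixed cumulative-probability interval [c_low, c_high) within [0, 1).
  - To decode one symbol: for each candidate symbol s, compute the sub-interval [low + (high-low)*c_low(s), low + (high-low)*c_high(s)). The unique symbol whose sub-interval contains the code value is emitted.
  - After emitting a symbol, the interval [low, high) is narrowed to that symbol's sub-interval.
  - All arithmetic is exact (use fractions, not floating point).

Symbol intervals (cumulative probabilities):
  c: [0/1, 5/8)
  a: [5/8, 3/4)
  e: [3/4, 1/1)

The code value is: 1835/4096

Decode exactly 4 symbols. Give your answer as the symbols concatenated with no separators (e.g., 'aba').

Answer: caae

Derivation:
Step 1: interval [0/1, 1/1), width = 1/1 - 0/1 = 1/1
  'c': [0/1 + 1/1*0/1, 0/1 + 1/1*5/8) = [0/1, 5/8) <- contains code 1835/4096
  'a': [0/1 + 1/1*5/8, 0/1 + 1/1*3/4) = [5/8, 3/4)
  'e': [0/1 + 1/1*3/4, 0/1 + 1/1*1/1) = [3/4, 1/1)
  emit 'c', narrow to [0/1, 5/8)
Step 2: interval [0/1, 5/8), width = 5/8 - 0/1 = 5/8
  'c': [0/1 + 5/8*0/1, 0/1 + 5/8*5/8) = [0/1, 25/64)
  'a': [0/1 + 5/8*5/8, 0/1 + 5/8*3/4) = [25/64, 15/32) <- contains code 1835/4096
  'e': [0/1 + 5/8*3/4, 0/1 + 5/8*1/1) = [15/32, 5/8)
  emit 'a', narrow to [25/64, 15/32)
Step 3: interval [25/64, 15/32), width = 15/32 - 25/64 = 5/64
  'c': [25/64 + 5/64*0/1, 25/64 + 5/64*5/8) = [25/64, 225/512)
  'a': [25/64 + 5/64*5/8, 25/64 + 5/64*3/4) = [225/512, 115/256) <- contains code 1835/4096
  'e': [25/64 + 5/64*3/4, 25/64 + 5/64*1/1) = [115/256, 15/32)
  emit 'a', narrow to [225/512, 115/256)
Step 4: interval [225/512, 115/256), width = 115/256 - 225/512 = 5/512
  'c': [225/512 + 5/512*0/1, 225/512 + 5/512*5/8) = [225/512, 1825/4096)
  'a': [225/512 + 5/512*5/8, 225/512 + 5/512*3/4) = [1825/4096, 915/2048)
  'e': [225/512 + 5/512*3/4, 225/512 + 5/512*1/1) = [915/2048, 115/256) <- contains code 1835/4096
  emit 'e', narrow to [915/2048, 115/256)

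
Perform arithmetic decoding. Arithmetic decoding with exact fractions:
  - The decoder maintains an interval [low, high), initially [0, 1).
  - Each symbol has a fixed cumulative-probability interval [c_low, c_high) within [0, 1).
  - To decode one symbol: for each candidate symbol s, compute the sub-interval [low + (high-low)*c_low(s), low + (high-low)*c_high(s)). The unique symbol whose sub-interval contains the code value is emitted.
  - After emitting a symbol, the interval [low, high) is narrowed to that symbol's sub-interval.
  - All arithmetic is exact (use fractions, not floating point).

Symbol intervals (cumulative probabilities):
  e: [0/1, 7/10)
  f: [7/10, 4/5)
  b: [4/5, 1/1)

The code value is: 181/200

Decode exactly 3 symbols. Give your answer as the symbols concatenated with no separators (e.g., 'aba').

Answer: bef

Derivation:
Step 1: interval [0/1, 1/1), width = 1/1 - 0/1 = 1/1
  'e': [0/1 + 1/1*0/1, 0/1 + 1/1*7/10) = [0/1, 7/10)
  'f': [0/1 + 1/1*7/10, 0/1 + 1/1*4/5) = [7/10, 4/5)
  'b': [0/1 + 1/1*4/5, 0/1 + 1/1*1/1) = [4/5, 1/1) <- contains code 181/200
  emit 'b', narrow to [4/5, 1/1)
Step 2: interval [4/5, 1/1), width = 1/1 - 4/5 = 1/5
  'e': [4/5 + 1/5*0/1, 4/5 + 1/5*7/10) = [4/5, 47/50) <- contains code 181/200
  'f': [4/5 + 1/5*7/10, 4/5 + 1/5*4/5) = [47/50, 24/25)
  'b': [4/5 + 1/5*4/5, 4/5 + 1/5*1/1) = [24/25, 1/1)
  emit 'e', narrow to [4/5, 47/50)
Step 3: interval [4/5, 47/50), width = 47/50 - 4/5 = 7/50
  'e': [4/5 + 7/50*0/1, 4/5 + 7/50*7/10) = [4/5, 449/500)
  'f': [4/5 + 7/50*7/10, 4/5 + 7/50*4/5) = [449/500, 114/125) <- contains code 181/200
  'b': [4/5 + 7/50*4/5, 4/5 + 7/50*1/1) = [114/125, 47/50)
  emit 'f', narrow to [449/500, 114/125)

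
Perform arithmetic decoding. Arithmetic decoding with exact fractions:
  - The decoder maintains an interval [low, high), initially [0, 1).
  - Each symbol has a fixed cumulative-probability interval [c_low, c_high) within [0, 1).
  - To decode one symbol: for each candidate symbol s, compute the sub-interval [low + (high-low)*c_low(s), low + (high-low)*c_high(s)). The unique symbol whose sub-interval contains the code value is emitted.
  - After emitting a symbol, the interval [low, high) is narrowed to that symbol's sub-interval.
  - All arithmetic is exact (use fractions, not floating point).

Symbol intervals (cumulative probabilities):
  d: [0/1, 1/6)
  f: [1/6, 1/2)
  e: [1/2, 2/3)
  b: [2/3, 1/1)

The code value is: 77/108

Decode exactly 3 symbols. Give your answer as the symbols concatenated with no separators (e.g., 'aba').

Step 1: interval [0/1, 1/1), width = 1/1 - 0/1 = 1/1
  'd': [0/1 + 1/1*0/1, 0/1 + 1/1*1/6) = [0/1, 1/6)
  'f': [0/1 + 1/1*1/6, 0/1 + 1/1*1/2) = [1/6, 1/2)
  'e': [0/1 + 1/1*1/2, 0/1 + 1/1*2/3) = [1/2, 2/3)
  'b': [0/1 + 1/1*2/3, 0/1 + 1/1*1/1) = [2/3, 1/1) <- contains code 77/108
  emit 'b', narrow to [2/3, 1/1)
Step 2: interval [2/3, 1/1), width = 1/1 - 2/3 = 1/3
  'd': [2/3 + 1/3*0/1, 2/3 + 1/3*1/6) = [2/3, 13/18) <- contains code 77/108
  'f': [2/3 + 1/3*1/6, 2/3 + 1/3*1/2) = [13/18, 5/6)
  'e': [2/3 + 1/3*1/2, 2/3 + 1/3*2/3) = [5/6, 8/9)
  'b': [2/3 + 1/3*2/3, 2/3 + 1/3*1/1) = [8/9, 1/1)
  emit 'd', narrow to [2/3, 13/18)
Step 3: interval [2/3, 13/18), width = 13/18 - 2/3 = 1/18
  'd': [2/3 + 1/18*0/1, 2/3 + 1/18*1/6) = [2/3, 73/108)
  'f': [2/3 + 1/18*1/6, 2/3 + 1/18*1/2) = [73/108, 25/36)
  'e': [2/3 + 1/18*1/2, 2/3 + 1/18*2/3) = [25/36, 19/27)
  'b': [2/3 + 1/18*2/3, 2/3 + 1/18*1/1) = [19/27, 13/18) <- contains code 77/108
  emit 'b', narrow to [19/27, 13/18)

Answer: bdb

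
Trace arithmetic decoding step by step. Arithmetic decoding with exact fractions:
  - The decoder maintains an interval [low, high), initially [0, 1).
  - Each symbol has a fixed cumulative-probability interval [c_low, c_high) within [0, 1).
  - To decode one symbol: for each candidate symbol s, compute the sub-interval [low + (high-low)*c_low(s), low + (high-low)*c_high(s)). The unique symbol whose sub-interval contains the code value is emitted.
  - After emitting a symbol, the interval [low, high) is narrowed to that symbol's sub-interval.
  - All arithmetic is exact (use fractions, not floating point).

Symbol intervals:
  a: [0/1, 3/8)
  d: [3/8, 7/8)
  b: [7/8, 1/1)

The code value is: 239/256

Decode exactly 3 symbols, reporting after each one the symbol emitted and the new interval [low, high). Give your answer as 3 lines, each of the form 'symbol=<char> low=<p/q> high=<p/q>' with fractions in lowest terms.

Answer: symbol=b low=7/8 high=1/1
symbol=d low=59/64 high=63/64
symbol=a low=59/64 high=121/128

Derivation:
Step 1: interval [0/1, 1/1), width = 1/1 - 0/1 = 1/1
  'a': [0/1 + 1/1*0/1, 0/1 + 1/1*3/8) = [0/1, 3/8)
  'd': [0/1 + 1/1*3/8, 0/1 + 1/1*7/8) = [3/8, 7/8)
  'b': [0/1 + 1/1*7/8, 0/1 + 1/1*1/1) = [7/8, 1/1) <- contains code 239/256
  emit 'b', narrow to [7/8, 1/1)
Step 2: interval [7/8, 1/1), width = 1/1 - 7/8 = 1/8
  'a': [7/8 + 1/8*0/1, 7/8 + 1/8*3/8) = [7/8, 59/64)
  'd': [7/8 + 1/8*3/8, 7/8 + 1/8*7/8) = [59/64, 63/64) <- contains code 239/256
  'b': [7/8 + 1/8*7/8, 7/8 + 1/8*1/1) = [63/64, 1/1)
  emit 'd', narrow to [59/64, 63/64)
Step 3: interval [59/64, 63/64), width = 63/64 - 59/64 = 1/16
  'a': [59/64 + 1/16*0/1, 59/64 + 1/16*3/8) = [59/64, 121/128) <- contains code 239/256
  'd': [59/64 + 1/16*3/8, 59/64 + 1/16*7/8) = [121/128, 125/128)
  'b': [59/64 + 1/16*7/8, 59/64 + 1/16*1/1) = [125/128, 63/64)
  emit 'a', narrow to [59/64, 121/128)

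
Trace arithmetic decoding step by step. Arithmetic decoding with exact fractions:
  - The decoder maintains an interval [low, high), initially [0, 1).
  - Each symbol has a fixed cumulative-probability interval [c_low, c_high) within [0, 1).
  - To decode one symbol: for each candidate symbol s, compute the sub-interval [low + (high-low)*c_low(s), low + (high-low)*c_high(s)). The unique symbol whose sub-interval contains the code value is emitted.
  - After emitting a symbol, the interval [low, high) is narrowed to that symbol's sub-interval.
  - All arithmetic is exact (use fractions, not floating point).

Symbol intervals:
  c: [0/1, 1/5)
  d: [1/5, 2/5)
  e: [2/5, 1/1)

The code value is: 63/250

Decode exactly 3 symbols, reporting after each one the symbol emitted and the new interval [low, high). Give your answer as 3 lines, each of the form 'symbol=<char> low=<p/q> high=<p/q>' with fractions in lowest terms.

Answer: symbol=d low=1/5 high=2/5
symbol=d low=6/25 high=7/25
symbol=d low=31/125 high=32/125

Derivation:
Step 1: interval [0/1, 1/1), width = 1/1 - 0/1 = 1/1
  'c': [0/1 + 1/1*0/1, 0/1 + 1/1*1/5) = [0/1, 1/5)
  'd': [0/1 + 1/1*1/5, 0/1 + 1/1*2/5) = [1/5, 2/5) <- contains code 63/250
  'e': [0/1 + 1/1*2/5, 0/1 + 1/1*1/1) = [2/5, 1/1)
  emit 'd', narrow to [1/5, 2/5)
Step 2: interval [1/5, 2/5), width = 2/5 - 1/5 = 1/5
  'c': [1/5 + 1/5*0/1, 1/5 + 1/5*1/5) = [1/5, 6/25)
  'd': [1/5 + 1/5*1/5, 1/5 + 1/5*2/5) = [6/25, 7/25) <- contains code 63/250
  'e': [1/5 + 1/5*2/5, 1/5 + 1/5*1/1) = [7/25, 2/5)
  emit 'd', narrow to [6/25, 7/25)
Step 3: interval [6/25, 7/25), width = 7/25 - 6/25 = 1/25
  'c': [6/25 + 1/25*0/1, 6/25 + 1/25*1/5) = [6/25, 31/125)
  'd': [6/25 + 1/25*1/5, 6/25 + 1/25*2/5) = [31/125, 32/125) <- contains code 63/250
  'e': [6/25 + 1/25*2/5, 6/25 + 1/25*1/1) = [32/125, 7/25)
  emit 'd', narrow to [31/125, 32/125)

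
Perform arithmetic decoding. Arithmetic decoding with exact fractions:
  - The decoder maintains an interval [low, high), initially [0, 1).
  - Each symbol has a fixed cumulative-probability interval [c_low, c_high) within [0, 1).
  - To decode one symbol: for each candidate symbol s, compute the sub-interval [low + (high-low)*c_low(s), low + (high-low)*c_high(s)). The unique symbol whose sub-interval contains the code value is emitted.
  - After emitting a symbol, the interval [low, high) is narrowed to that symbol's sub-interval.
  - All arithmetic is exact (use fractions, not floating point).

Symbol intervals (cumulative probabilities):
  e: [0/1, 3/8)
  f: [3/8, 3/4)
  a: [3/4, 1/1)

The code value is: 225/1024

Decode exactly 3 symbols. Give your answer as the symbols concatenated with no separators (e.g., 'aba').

Answer: eff

Derivation:
Step 1: interval [0/1, 1/1), width = 1/1 - 0/1 = 1/1
  'e': [0/1 + 1/1*0/1, 0/1 + 1/1*3/8) = [0/1, 3/8) <- contains code 225/1024
  'f': [0/1 + 1/1*3/8, 0/1 + 1/1*3/4) = [3/8, 3/4)
  'a': [0/1 + 1/1*3/4, 0/1 + 1/1*1/1) = [3/4, 1/1)
  emit 'e', narrow to [0/1, 3/8)
Step 2: interval [0/1, 3/8), width = 3/8 - 0/1 = 3/8
  'e': [0/1 + 3/8*0/1, 0/1 + 3/8*3/8) = [0/1, 9/64)
  'f': [0/1 + 3/8*3/8, 0/1 + 3/8*3/4) = [9/64, 9/32) <- contains code 225/1024
  'a': [0/1 + 3/8*3/4, 0/1 + 3/8*1/1) = [9/32, 3/8)
  emit 'f', narrow to [9/64, 9/32)
Step 3: interval [9/64, 9/32), width = 9/32 - 9/64 = 9/64
  'e': [9/64 + 9/64*0/1, 9/64 + 9/64*3/8) = [9/64, 99/512)
  'f': [9/64 + 9/64*3/8, 9/64 + 9/64*3/4) = [99/512, 63/256) <- contains code 225/1024
  'a': [9/64 + 9/64*3/4, 9/64 + 9/64*1/1) = [63/256, 9/32)
  emit 'f', narrow to [99/512, 63/256)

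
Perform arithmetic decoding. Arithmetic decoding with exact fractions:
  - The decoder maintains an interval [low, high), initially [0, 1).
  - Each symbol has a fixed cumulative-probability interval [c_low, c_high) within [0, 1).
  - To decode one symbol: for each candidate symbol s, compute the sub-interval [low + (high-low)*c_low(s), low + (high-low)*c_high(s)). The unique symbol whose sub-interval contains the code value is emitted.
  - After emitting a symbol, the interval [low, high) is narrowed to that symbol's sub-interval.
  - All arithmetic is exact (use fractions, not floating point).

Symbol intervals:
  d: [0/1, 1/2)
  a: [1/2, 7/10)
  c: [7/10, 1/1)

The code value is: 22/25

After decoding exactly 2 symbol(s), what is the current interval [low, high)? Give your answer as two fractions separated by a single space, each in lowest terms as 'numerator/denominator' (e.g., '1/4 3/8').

Answer: 17/20 91/100

Derivation:
Step 1: interval [0/1, 1/1), width = 1/1 - 0/1 = 1/1
  'd': [0/1 + 1/1*0/1, 0/1 + 1/1*1/2) = [0/1, 1/2)
  'a': [0/1 + 1/1*1/2, 0/1 + 1/1*7/10) = [1/2, 7/10)
  'c': [0/1 + 1/1*7/10, 0/1 + 1/1*1/1) = [7/10, 1/1) <- contains code 22/25
  emit 'c', narrow to [7/10, 1/1)
Step 2: interval [7/10, 1/1), width = 1/1 - 7/10 = 3/10
  'd': [7/10 + 3/10*0/1, 7/10 + 3/10*1/2) = [7/10, 17/20)
  'a': [7/10 + 3/10*1/2, 7/10 + 3/10*7/10) = [17/20, 91/100) <- contains code 22/25
  'c': [7/10 + 3/10*7/10, 7/10 + 3/10*1/1) = [91/100, 1/1)
  emit 'a', narrow to [17/20, 91/100)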